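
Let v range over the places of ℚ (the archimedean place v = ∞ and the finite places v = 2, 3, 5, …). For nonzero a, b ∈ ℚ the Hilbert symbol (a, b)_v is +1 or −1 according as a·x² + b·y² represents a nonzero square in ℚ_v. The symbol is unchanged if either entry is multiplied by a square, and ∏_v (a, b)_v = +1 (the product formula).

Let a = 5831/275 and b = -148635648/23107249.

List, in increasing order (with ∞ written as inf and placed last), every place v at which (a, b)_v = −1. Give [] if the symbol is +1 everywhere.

[7, 17]

Mod squares: a ≡ 1309, b ≡ -7. Check v ∈ {∞, 2, 3, 5, 7, 11, 17, 19, 23}.
v=7: a=7^3·(≡5), b=7^1·(≡6) mod 7; (5|7)=-1, (6|7)=-1; (−1)^{3·1·3}·(-1)^1·(-1)^3 = -1.
v=23: a=23^0·(≡11), b=23^-2·(≡3) mod 23; (11|23)=-1, (3|23)=+1; (−1)^{0·-2·11}·(-1)^-2·(+1)^0 = +1.
v=∞: 1309 > 0 and -7 < 0  ⇒  (a,b)_∞ = +1.
v=19: a=19^0·(≡4), b=19^-2·(≡8) mod 19; (4|19)=+1, (8|19)=-1; (−1)^{0·-2·9}·(+1)^-2·(-1)^0 = +1.
v=17: a=17^1·(≡1), b=17^0·(≡7) mod 17; (1|17)=+1, (7|17)=-1; (−1)^{1·0·8}·(+1)^0·(-1)^1 = -1.
v=2: v_2(a)=0, v_2(b)=18; units ≡ 5, 1 (mod 8); ε·ε+αω+βω = 0·0+0·0+18·1 ≡ 0  ⇒  (a,b)_2 = +1.
v=11: a=11^-1·(≡4), b=11^-2·(≡9) mod 11; (4|11)=+1, (9|11)=+1; (−1)^{-1·-2·5}·(+1)^-2·(+1)^-1 = +1.
v=5: a=5^-2·(≡1), b=5^0·(≡3) mod 5; (1|5)=+1, (3|5)=-1; (−1)^{-2·0·2}·(+1)^0·(-1)^-2 = +1.
v=3: a=3^0·(≡1), b=3^4·(≡2) mod 3; (1|3)=+1, (2|3)=-1; (−1)^{0·4·1}·(+1)^4·(-1)^0 = +1.
Ram(1309, -7) = {7, 17}; no ℚ_7-point on the conic.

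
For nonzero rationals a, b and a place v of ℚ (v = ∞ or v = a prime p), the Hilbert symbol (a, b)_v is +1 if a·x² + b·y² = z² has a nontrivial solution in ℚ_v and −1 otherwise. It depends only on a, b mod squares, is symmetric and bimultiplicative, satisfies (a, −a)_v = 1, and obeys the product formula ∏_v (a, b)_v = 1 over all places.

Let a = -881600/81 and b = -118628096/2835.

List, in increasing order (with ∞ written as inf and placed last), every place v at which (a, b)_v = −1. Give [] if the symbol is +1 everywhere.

[19, inf]

Mod squares: a ≡ -551, b ≡ -19285. Check v ∈ {∞, 2, 3, 5, 7, 19, 29}.
v=19: a=19^1·(≡11), b=19^1·(≡11) mod 19; (11|19)=+1, (11|19)=+1; (−1)^{1·1·9}·(+1)^1·(+1)^1 = -1.
v=5: a=5^2·(≡1), b=5^-1·(≡2) mod 5; (1|5)=+1, (2|5)=-1; (−1)^{2·-1·2}·(+1)^-1·(-1)^2 = +1.
v=3: a=3^-4·(≡1), b=3^-4·(≡2) mod 3; (1|3)=+1, (2|3)=-1; (−1)^{-4·-4·1}·(+1)^-4·(-1)^-4 = +1.
v=7: a=7^0·(≡2), b=7^-1·(≡6) mod 7; (2|7)=+1, (6|7)=-1; (−1)^{0·-1·3}·(+1)^-1·(-1)^0 = +1.
v=∞: -551 < 0 and -19285 < 0  ⇒  (a,b)_∞ = -1.
v=29: a=29^1·(≡11), b=29^3·(≡3) mod 29; (11|29)=-1, (3|29)=-1; (−1)^{1·3·14}·(-1)^3·(-1)^1 = +1.
v=2: v_2(a)=6, v_2(b)=8; units ≡ 1, 3 (mod 8); ε·ε+αω+βω = 0·1+6·1+8·0 ≡ 0  ⇒  (a,b)_2 = +1.
(-551, -19285 / ℚ) ramifies at {19, ∞}: a division algebra.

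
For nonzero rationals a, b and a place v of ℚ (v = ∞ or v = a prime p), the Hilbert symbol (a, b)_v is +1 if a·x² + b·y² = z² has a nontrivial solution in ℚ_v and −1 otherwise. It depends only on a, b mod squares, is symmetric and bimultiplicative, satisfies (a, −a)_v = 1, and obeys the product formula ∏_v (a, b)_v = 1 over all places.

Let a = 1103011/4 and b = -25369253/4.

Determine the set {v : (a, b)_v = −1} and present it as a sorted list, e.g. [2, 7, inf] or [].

[2, 17, 23, 31]

(a, b) ≡ (1103011, -47957) mod (ℚ^×)²; places V = {2, 7, 13, 17, 23, 31, ∞}.
(a,b)_2: α=-2, β=-2; u≡3, v≡3 (mod 8); ε(u)ε(v)=1·1, αω(v)=-2·1, βω(u)=-2·1; sum ≡ 1  ⇒  -1.
(a,b)_7: α=1, u≡6; β=1, v≡2 (mod 7); (6|7)=-1, (2|7)=+1; sign (−1)^1·-1^1·+1^1 = +1.
(a,b)_∞: sgn(1103011)=+, sgn(-47957)=−, so +1.
(a,b)_31: α=1, u≡6; β=1, v≡17 (mod 31); (6|31)=-1, (17|31)=-1; sign (−1)^1·-1^1·-1^1 = -1.
(a,b)_23: α=1, u≡12; β=2, v≡11 (mod 23); (12|23)=+1, (11|23)=-1; sign (−1)^0·+1^2·-1^1 = -1.
(a,b)_13: α=1, u≡12; β=1, v≡10 (mod 13); (12|13)=+1, (10|13)=+1; sign (−1)^0·+1^1·+1^1 = +1.
(a,b)_17: α=1, u≡7; β=1, v≡9 (mod 17); (7|17)=-1, (9|17)=+1; sign (−1)^0·-1^1·+1^1 = -1.
Ram(1103011, -47957) = {2, 17, 23, 31}; no ℚ_2-point on the conic.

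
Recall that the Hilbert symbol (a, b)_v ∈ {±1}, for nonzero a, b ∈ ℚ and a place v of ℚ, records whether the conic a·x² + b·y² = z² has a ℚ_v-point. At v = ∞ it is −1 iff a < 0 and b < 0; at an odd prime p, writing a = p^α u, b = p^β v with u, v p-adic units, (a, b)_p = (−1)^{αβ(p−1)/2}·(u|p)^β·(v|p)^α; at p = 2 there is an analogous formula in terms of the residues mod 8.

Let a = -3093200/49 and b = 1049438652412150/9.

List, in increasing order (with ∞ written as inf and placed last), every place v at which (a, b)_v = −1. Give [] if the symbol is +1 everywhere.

[13, 29]

Mod squares: a ≡ -7733, b ≡ 14326. Check v ∈ {∞, 2, 3, 5, 7, 11, 13, 19, 29, 37}.
v=29: a=29^0·(≡26), b=29^1·(≡23) mod 29; (26|29)=-1, (23|29)=+1; (−1)^{0·1·14}·(-1)^1·(+1)^0 = -1.
v=2: v_2(a)=4, v_2(b)=1; units ≡ 3, 3 (mod 8); ε·ε+αω+βω = 1·1+4·1+1·1 ≡ 0  ⇒  (a,b)_2 = +1.
v=∞: -7733 < 0 and 14326 > 0  ⇒  (a,b)_∞ = +1.
v=5: a=5^2·(≡3), b=5^2·(≡4) mod 5; (3|5)=-1, (4|5)=+1; (−1)^{2·2·2}·(-1)^2·(+1)^2 = +1.
v=11: a=11^1·(≡3), b=11^2·(≡3) mod 11; (3|11)=+1, (3|11)=+1; (−1)^{1·2·5}·(+1)^2·(+1)^1 = +1.
v=37: a=37^1·(≡14), b=37^2·(≡16) mod 37; (14|37)=-1, (16|37)=+1; (−1)^{1·2·18}·(-1)^2·(+1)^1 = +1.
v=19: a=19^1·(≡1), b=19^3·(≡15) mod 19; (1|19)=+1, (15|19)=-1; (−1)^{1·3·9}·(+1)^3·(-1)^1 = +1.
v=3: a=3^0·(≡1), b=3^-2·(≡1) mod 3; (1|3)=+1, (1|3)=+1; (−1)^{0·-2·1}·(+1)^-2·(+1)^0 = +1.
v=7: a=7^-2·(≡2), b=7^2·(≡4) mod 7; (2|7)=+1, (4|7)=+1; (−1)^{-2·2·3}·(+1)^2·(+1)^-2 = +1.
v=13: a=13^0·(≡2), b=13^1·(≡9) mod 13; (2|13)=-1, (9|13)=+1; (−1)^{0·1·6}·(-1)^1·(+1)^0 = -1.
Ram(-7733, 14326) = {13, 29}; no ℚ_13-point on the conic.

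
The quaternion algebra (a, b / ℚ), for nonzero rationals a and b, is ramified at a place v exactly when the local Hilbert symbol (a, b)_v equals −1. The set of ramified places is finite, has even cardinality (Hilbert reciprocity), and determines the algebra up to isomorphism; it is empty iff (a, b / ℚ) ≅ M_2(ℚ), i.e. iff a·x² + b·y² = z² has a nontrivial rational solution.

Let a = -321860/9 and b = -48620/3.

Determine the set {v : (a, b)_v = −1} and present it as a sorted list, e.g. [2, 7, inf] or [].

[2, 7, 11, 13, 19, inf]

Mod squares: a ≡ -665, b ≡ -36465. Check v ∈ {∞, 2, 3, 5, 7, 11, 13, 17, 19}.
v=11: a=11^2·(≡10), b=11^1·(≡8) mod 11; (10|11)=-1, (8|11)=-1; (−1)^{2·1·5}·(-1)^1·(-1)^2 = -1.
v=2: v_2(a)=2, v_2(b)=2; units ≡ 7, 7 (mod 8); ε·ε+αω+βω = 1·1+2·0+2·0 ≡ 1  ⇒  (a,b)_2 = -1.
v=17: a=17^0·(≡2), b=17^1·(≡10) mod 17; (2|17)=+1, (10|17)=-1; (−1)^{0·1·8}·(+1)^1·(-1)^0 = +1.
v=13: a=13^0·(≡8), b=13^1·(≡10) mod 13; (8|13)=-1, (10|13)=+1; (−1)^{0·1·6}·(-1)^1·(+1)^0 = -1.
v=∞: -665 < 0 and -36465 < 0  ⇒  (a,b)_∞ = -1.
v=5: a=5^1·(≡2), b=5^1·(≡2) mod 5; (2|5)=-1, (2|5)=-1; (−1)^{1·1·2}·(-1)^1·(-1)^1 = +1.
v=19: a=19^1·(≡3), b=19^0·(≡13) mod 19; (3|19)=-1, (13|19)=-1; (−1)^{1·0·9}·(-1)^0·(-1)^1 = -1.
v=3: a=3^-2·(≡1), b=3^-1·(≡1) mod 3; (1|3)=+1, (1|3)=+1; (−1)^{-2·-1·1}·(+1)^-1·(+1)^-2 = +1.
v=7: a=7^1·(≡5), b=7^0·(≡3) mod 7; (5|7)=-1, (3|7)=-1; (−1)^{1·0·3}·(-1)^0·(-1)^1 = -1.
(-665, -36465 / ℚ) ramifies at {2, 7, 11, 13, 19, ∞}: a division algebra.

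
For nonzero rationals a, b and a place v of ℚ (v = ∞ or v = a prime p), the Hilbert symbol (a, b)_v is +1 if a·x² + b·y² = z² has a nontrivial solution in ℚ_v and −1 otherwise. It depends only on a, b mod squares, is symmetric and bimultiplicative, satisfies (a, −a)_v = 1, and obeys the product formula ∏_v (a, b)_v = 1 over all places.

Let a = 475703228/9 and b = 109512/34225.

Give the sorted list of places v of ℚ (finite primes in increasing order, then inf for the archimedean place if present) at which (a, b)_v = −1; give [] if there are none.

[11, 13, 19, 37]

Mod squares: a ≡ 703703, b ≡ 2. Check v ∈ {∞, 2, 3, 5, 7, 11, 13, 19, 37}.
v=∞: 703703 > 0 and 2 > 0  ⇒  (a,b)_∞ = +1.
v=5: a=5^0·(≡2), b=5^-2·(≡3) mod 5; (2|5)=-1, (3|5)=-1; (−1)^{0·-2·2}·(-1)^-2·(-1)^0 = +1.
v=3: a=3^-2·(≡2), b=3^4·(≡2) mod 3; (2|3)=-1, (2|3)=-1; (−1)^{-2·4·1}·(-1)^4·(-1)^-2 = +1.
v=2: v_2(a)=2, v_2(b)=3; units ≡ 7, 1 (mod 8); ε·ε+αω+βω = 1·0+2·0+3·0 ≡ 0  ⇒  (a,b)_2 = +1.
v=13: a=13^3·(≡1), b=13^2·(≡7) mod 13; (1|13)=+1, (7|13)=-1; (−1)^{3·2·6}·(+1)^2·(-1)^3 = -1.
v=7: a=7^1·(≡4), b=7^0·(≡2) mod 7; (4|7)=+1, (2|7)=+1; (−1)^{1·0·3}·(+1)^0·(+1)^1 = +1.
v=11: a=11^1·(≡2), b=11^0·(≡10) mod 11; (2|11)=-1, (10|11)=-1; (−1)^{1·0·5}·(-1)^0·(-1)^1 = -1.
v=19: a=19^1·(≡1), b=19^0·(≡12) mod 19; (1|19)=+1, (12|19)=-1; (−1)^{1·0·9}·(+1)^0·(-1)^1 = -1.
v=37: a=37^1·(≡34), b=37^-2·(≡13) mod 37; (34|37)=+1, (13|37)=-1; (−1)^{1·-2·18}·(+1)^-2·(-1)^1 = -1.
Ram(703703, 2) = {11, 13, 19, 37}; no ℚ_11-point on the conic.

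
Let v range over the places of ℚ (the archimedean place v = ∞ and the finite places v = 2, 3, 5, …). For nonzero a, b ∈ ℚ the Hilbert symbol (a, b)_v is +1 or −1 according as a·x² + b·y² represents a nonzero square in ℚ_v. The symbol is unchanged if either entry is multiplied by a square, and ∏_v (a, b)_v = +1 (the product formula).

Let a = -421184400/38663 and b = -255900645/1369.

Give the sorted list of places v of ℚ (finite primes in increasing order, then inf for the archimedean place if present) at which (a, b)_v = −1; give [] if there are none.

[5, inf]

(a, b) ≡ (-494247, -168245) mod (ℚ^×)²; places V = {2, 3, 5, 7, 11, 13, 19, 23, 29, 37, 41, ∞}.
(a,b)_23: α=-1, u≡9; β=1, v≡17 (mod 23); (9|23)=+1, (17|23)=-1; sign (−1)^1·+1^1·-1^-1 = +1.
(a,b)_41: α=-2, u≡37; β=0, v≡15 (mod 41); (37|41)=+1, (15|41)=-1; sign (−1)^0·+1^0·-1^-2 = +1.
(a,b)_2: α=4, β=0; u≡1, v≡3 (mod 8); ε(u)ε(v)=0·1, αω(v)=4·1, βω(u)=0·0; sum ≡ 0  ⇒  +1.
(a,b)_19: α=1, u≡17; β=1, v≡18 (mod 19); (17|19)=+1, (18|19)=-1; sign (−1)^1·+1^1·-1^1 = +1.
(a,b)_3: α=1, u≡2; β=2, v≡1 (mod 3); (2|3)=-1, (1|3)=+1; sign (−1)^0·-1^2·+1^1 = +1.
(a,b)_29: α=1, u≡1; β=0, v≡4 (mod 29); (1|29)=+1, (4|29)=+1; sign (−1)^0·+1^0·+1^1 = +1.
(a,b)_37: α=0, u≡3; β=-2, v≡13 (mod 37); (3|37)=+1, (13|37)=-1; sign (−1)^0·+1^-2·-1^0 = +1.
(a,b)_7: α=2, u≡4; β=1, v≡5 (mod 7); (4|7)=+1, (5|7)=-1; sign (−1)^0·+1^1·-1^2 = +1.
(a,b)_11: α=0, u≡5; β=1, v≡8 (mod 11); (5|11)=+1, (8|11)=-1; sign (−1)^0·+1^1·-1^0 = +1.
(a,b)_5: α=2, u≡3; β=1, v≡4 (mod 5); (3|5)=-1, (4|5)=+1; sign (−1)^0·-1^1·+1^2 = -1.
(a,b)_∞: sgn(-494247)=−, sgn(-168245)=−, so -1.
(a,b)_13: α=1, u≡8; β=2, v≡12 (mod 13); (8|13)=-1, (12|13)=+1; sign (−1)^0·-1^2·+1^1 = +1.
|Ram(-494247, -168245)| = 2, even; anisotropic at {5, ∞}.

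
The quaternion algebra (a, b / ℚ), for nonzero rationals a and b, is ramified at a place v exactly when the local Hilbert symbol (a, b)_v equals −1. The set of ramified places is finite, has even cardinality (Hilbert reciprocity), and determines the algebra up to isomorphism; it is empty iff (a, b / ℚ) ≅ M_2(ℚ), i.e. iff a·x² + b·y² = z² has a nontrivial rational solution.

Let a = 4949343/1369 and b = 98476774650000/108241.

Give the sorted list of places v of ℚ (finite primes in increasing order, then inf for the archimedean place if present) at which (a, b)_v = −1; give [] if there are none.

[5, 17, 29, 43]

Mod squares: a ≡ 1247, b ≡ 121576265. Check v ∈ {∞, 2, 3, 5, 7, 17, 29, 31, 37, 43, 47}.
v=5: a=5^0·(≡2), b=5^5·(≡3) mod 5; (2|5)=-1, (3|5)=-1; (−1)^{0·5·2}·(-1)^5·(-1)^0 = -1.
v=2: v_2(a)=0, v_2(b)=4; units ≡ 7, 1 (mod 8); ε·ε+αω+βω = 1·0+0·0+4·0 ≡ 0  ⇒  (a,b)_2 = +1.
v=∞: 1247 > 0 and 121576265 > 0  ⇒  (a,b)_∞ = +1.
v=3: a=3^4·(≡2), b=3^4·(≡2) mod 3; (2|3)=-1, (2|3)=-1; (−1)^{4·4·1}·(-1)^4·(-1)^4 = +1.
v=47: a=47^0·(≡17), b=47^-2·(≡2) mod 47; (17|47)=+1, (2|47)=+1; (−1)^{0·-2·23}·(+1)^-2·(+1)^0 = +1.
v=31: a=31^0·(≡20), b=31^1·(≡8) mod 31; (20|31)=+1, (8|31)=+1; (−1)^{0·1·15}·(+1)^1·(+1)^0 = +1.
v=37: a=37^-2·(≡1), b=37^1·(≡22) mod 37; (1|37)=+1, (22|37)=-1; (−1)^{-2·1·18}·(+1)^1·(-1)^-2 = +1.
v=29: a=29^1·(≡10), b=29^1·(≡28) mod 29; (10|29)=-1, (28|29)=+1; (−1)^{1·1·14}·(-1)^1·(+1)^1 = -1.
v=7: a=7^2·(≡1), b=7^-2·(≡3) mod 7; (1|7)=+1, (3|7)=-1; (−1)^{2·-2·3}·(+1)^-2·(-1)^2 = +1.
v=43: a=43^1·(≡26), b=43^1·(≡30) mod 43; (26|43)=-1, (30|43)=-1; (−1)^{1·1·21}·(-1)^1·(-1)^1 = -1.
v=17: a=17^0·(≡11), b=17^1·(≡1) mod 17; (11|17)=-1, (1|17)=+1; (−1)^{0·1·8}·(-1)^1·(+1)^0 = -1.
(1247, 121576265 / ℚ) ramifies at {5, 17, 29, 43}: a division algebra.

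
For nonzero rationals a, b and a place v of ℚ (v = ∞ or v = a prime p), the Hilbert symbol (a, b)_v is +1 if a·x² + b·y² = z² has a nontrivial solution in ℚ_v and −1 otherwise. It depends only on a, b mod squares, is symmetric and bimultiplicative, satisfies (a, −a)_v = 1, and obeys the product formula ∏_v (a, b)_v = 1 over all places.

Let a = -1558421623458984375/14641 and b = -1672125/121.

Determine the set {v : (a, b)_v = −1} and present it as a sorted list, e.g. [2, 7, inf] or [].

(a, b) ≡ (-455, -1365) mod (ℚ^×)²; places V = {2, 3, 5, 7, 11, 13, ∞}.
(a,b)_3: α=2, u≡1; β=1, v≡1 (mod 3); (1|3)=+1, (1|3)=+1; sign (−1)^0·+1^1·+1^2 = +1.
(a,b)_7: α=9, u≡3; β=3, v≡2 (mod 7); (3|7)=-1, (2|7)=+1; sign (−1)^1·-1^3·+1^9 = +1.
(a,b)_5: α=9, u≡4; β=3, v≡3 (mod 5); (4|5)=+1, (3|5)=-1; sign (−1)^0·+1^3·-1^9 = -1.
(a,b)_11: α=-4, u≡8; β=-2, v≡7 (mod 11); (8|11)=-1, (7|11)=-1; sign (−1)^0·-1^-2·-1^-4 = +1.
(a,b)_∞: sgn(-455)=−, sgn(-1365)=−, so -1.
(a,b)_13: α=3, u≡10; β=1, v≡9 (mod 13); (10|13)=+1, (9|13)=+1; sign (−1)^0·+1^1·+1^3 = +1.
(a,b)_2: α=0, β=0; u≡1, v≡3 (mod 8); ε(u)ε(v)=0·1, αω(v)=0·1, βω(u)=0·0; sum ≡ 0  ⇒  +1.
(-455, -1365 / ℚ) ramifies at {5, ∞}: a division algebra.

[5, inf]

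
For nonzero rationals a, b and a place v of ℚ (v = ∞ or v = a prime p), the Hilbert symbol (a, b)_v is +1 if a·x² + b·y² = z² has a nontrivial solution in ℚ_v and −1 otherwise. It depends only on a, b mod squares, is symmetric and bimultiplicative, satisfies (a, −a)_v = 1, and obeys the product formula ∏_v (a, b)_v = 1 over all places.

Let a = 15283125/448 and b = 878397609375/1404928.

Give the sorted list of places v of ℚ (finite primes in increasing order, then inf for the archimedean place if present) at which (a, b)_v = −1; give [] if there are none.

[13, 19]

(a, b) ≡ (19019, 1001) mod (ℚ^×)²; places V = {2, 3, 5, 7, 11, 13, 19, ∞}.
(a,b)_∞: sgn(19019)=+, sgn(1001)=+, so +1.
(a,b)_19: α=1, u≡13; β=2, v≡14 (mod 19); (13|19)=-1, (14|19)=-1; sign (−1)^0·-1^2·-1^1 = -1.
(a,b)_13: α=1, u≡8; β=1, v≡1 (mod 13); (8|13)=-1, (1|13)=+1; sign (−1)^0·-1^1·+1^1 = -1.
(a,b)_11: α=1, u≡8; β=3, v≡5 (mod 11); (8|11)=-1, (5|11)=+1; sign (−1)^1·-1^3·+1^1 = +1.
(a,b)_3: α=2, u≡2; β=2, v≡2 (mod 3); (2|3)=-1, (2|3)=-1; sign (−1)^0·-1^2·-1^2 = +1.
(a,b)_5: α=4, u≡1; β=6, v≡4 (mod 5); (1|5)=+1, (4|5)=+1; sign (−1)^0·+1^6·+1^4 = +1.
(a,b)_2: α=-6, β=-12; u≡3, v≡1 (mod 8); ε(u)ε(v)=1·0, αω(v)=-6·0, βω(u)=-12·1; sum ≡ 0  ⇒  +1.
(a,b)_7: α=-1, u≡4; β=-3, v≡6 (mod 7); (4|7)=+1, (6|7)=-1; sign (−1)^1·+1^-3·-1^-1 = +1.
Ram(19019, 1001) = {13, 19}; no ℚ_13-point on the conic.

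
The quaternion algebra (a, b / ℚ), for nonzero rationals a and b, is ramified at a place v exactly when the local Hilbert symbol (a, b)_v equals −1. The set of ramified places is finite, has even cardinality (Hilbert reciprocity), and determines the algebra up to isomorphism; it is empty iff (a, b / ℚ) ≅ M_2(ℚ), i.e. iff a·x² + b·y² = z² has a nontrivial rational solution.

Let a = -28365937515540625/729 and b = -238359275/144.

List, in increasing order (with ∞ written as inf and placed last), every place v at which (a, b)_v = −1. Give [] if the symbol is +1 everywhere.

[7, inf]

(a, b) ≡ (-385, -11) mod (ℚ^×)²; places V = {2, 3, 5, 7, 11, 13, 19, ∞}.
(a,b)_13: α=2, u≡8; β=0, v≡2 (mod 13); (8|13)=-1, (2|13)=-1; sign (−1)^0·-1^0·-1^2 = +1.
(a,b)_3: α=-6, u≡2; β=-2, v≡1 (mod 3); (2|3)=-1, (1|3)=+1; sign (−1)^0·-1^-2·+1^-6 = +1.
(a,b)_7: α=9, u≡4; β=4, v≡5 (mod 7); (4|7)=+1, (5|7)=-1; sign (−1)^0·+1^4·-1^9 = -1.
(a,b)_19: α=0, u≡8; β=2, v≡15 (mod 19); (8|19)=-1, (15|19)=-1; sign (−1)^0·-1^2·-1^0 = +1.
(a,b)_2: α=0, β=-4; u≡7, v≡5 (mod 8); ε(u)ε(v)=1·0, αω(v)=0·1, βω(u)=-4·0; sum ≡ 0  ⇒  +1.
(a,b)_5: α=5, u≡3; β=2, v≡1 (mod 5); (3|5)=-1, (1|5)=+1; sign (−1)^0·-1^2·+1^5 = +1.
(a,b)_11: α=3, u≡4; β=1, v≡7 (mod 11); (4|11)=+1, (7|11)=-1; sign (−1)^1·+1^1·-1^3 = +1.
(a,b)_∞: sgn(-385)=−, sgn(-11)=−, so -1.
Ram(-385, -11) = {7, ∞}; no ℚ_7-point on the conic.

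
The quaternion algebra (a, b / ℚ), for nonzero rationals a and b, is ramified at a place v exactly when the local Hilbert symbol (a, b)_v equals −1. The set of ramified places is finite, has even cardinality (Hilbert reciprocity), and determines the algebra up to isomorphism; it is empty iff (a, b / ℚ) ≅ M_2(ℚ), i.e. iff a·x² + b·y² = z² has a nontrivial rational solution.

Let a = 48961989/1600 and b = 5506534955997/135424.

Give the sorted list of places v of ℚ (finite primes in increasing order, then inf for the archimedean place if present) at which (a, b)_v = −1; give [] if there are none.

[3, 17, 19, 37]

Mod squares: a ≡ 629, b ≡ 35853. Check v ∈ {∞, 2, 3, 5, 17, 19, 23, 31, 37}.
v=2: v_2(a)=-6, v_2(b)=-8; units ≡ 5, 5 (mod 8); ε·ε+αω+βω = 0·0+-6·1+-8·1 ≡ 0  ⇒  (a,b)_2 = +1.
v=37: a=37^1·(≡32), b=37^1·(≡7) mod 37; (32|37)=-1, (7|37)=+1; (−1)^{1·1·18}·(-1)^1·(+1)^1 = -1.
v=3: a=3^4·(≡2), b=3^13·(≡2) mod 3; (2|3)=-1, (2|3)=-1; (−1)^{4·13·1}·(-1)^13·(-1)^4 = -1.
v=19: a=19^0·(≡18), b=19^1·(≡5) mod 19; (18|19)=-1, (5|19)=+1; (−1)^{0·1·9}·(-1)^1·(+1)^0 = -1.
v=23: a=23^0·(≡2), b=23^-2·(≡17) mod 23; (2|23)=+1, (17|23)=-1; (−1)^{0·-2·11}·(+1)^-2·(-1)^0 = +1.
v=∞: 629 > 0 and 35853 > 0  ⇒  (a,b)_∞ = +1.
v=31: a=31^2·(≡9), b=31^0·(≡23) mod 31; (9|31)=+1, (23|31)=-1; (−1)^{2·0·15}·(+1)^0·(-1)^2 = +1.
v=5: a=5^-2·(≡1), b=5^0·(≡3) mod 5; (1|5)=+1, (3|5)=-1; (−1)^{-2·0·2}·(+1)^0·(-1)^-2 = +1.
v=17: a=17^1·(≡14), b=17^3·(≡2) mod 17; (14|17)=-1, (2|17)=+1; (−1)^{1·3·8}·(-1)^3·(+1)^1 = -1.
Ram(629, 35853) = {3, 17, 19, 37}; no ℚ_3-point on the conic.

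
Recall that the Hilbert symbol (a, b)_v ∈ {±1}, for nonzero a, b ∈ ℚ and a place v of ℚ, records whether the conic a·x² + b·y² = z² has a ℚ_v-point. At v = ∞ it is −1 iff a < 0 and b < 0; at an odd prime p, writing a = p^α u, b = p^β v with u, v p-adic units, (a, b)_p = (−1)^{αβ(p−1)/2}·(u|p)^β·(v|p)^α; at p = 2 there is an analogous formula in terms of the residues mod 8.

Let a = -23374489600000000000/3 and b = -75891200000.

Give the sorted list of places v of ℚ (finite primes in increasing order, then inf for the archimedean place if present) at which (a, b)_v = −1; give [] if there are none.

[11, inf]

Mod squares: a ≡ -1155, b ≡ -5. Check v ∈ {∞, 2, 3, 5, 7, 11}.
v=3: a=3^-1·(≡2), b=3^0·(≡1) mod 3; (2|3)=-1, (1|3)=+1; (−1)^{-1·0·1}·(-1)^0·(+1)^-1 = +1.
v=5: a=5^11·(≡4), b=5^5·(≡1) mod 5; (4|5)=+1, (1|5)=+1; (−1)^{11·5·2}·(+1)^5·(+1)^11 = +1.
v=11: a=11^3·(≡4), b=11^2·(≡2) mod 11; (4|11)=+1, (2|11)=-1; (−1)^{3·2·5}·(+1)^2·(-1)^3 = -1.
v=7: a=7^3·(≡3), b=7^2·(≡1) mod 7; (3|7)=-1, (1|7)=+1; (−1)^{3·2·3}·(-1)^2·(+1)^3 = +1.
v=2: v_2(a)=20, v_2(b)=12; units ≡ 5, 3 (mod 8); ε·ε+αω+βω = 0·1+20·1+12·1 ≡ 0  ⇒  (a,b)_2 = +1.
v=∞: -1155 < 0 and -5 < 0  ⇒  (a,b)_∞ = -1.
(-1155, -5 / ℚ) ramifies at {11, ∞}: a division algebra.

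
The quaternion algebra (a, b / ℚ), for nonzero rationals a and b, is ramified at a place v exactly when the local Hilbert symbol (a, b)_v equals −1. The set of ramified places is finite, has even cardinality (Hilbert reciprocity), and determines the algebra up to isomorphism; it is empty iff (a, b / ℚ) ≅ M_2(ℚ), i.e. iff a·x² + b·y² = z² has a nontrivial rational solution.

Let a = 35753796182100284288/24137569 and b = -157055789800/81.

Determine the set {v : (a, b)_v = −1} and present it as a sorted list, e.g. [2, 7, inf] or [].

[7, 31]

(a, b) ≡ (62, -189658) mod (ℚ^×)²; places V = {2, 3, 5, 7, 11, 13, 17, 19, 23, 31, ∞}.
(a,b)_17: α=-6, u≡14; β=0, v≡11 (mod 17); (14|17)=-1, (11|17)=-1; sign (−1)^0·-1^0·-1^-6 = +1.
(a,b)_3: α=0, u≡2; β=-4, v≡2 (mod 3); (2|3)=-1, (2|3)=-1; sign (−1)^0·-1^-4·-1^0 = +1.
(a,b)_∞: sgn(62)=+, sgn(-189658)=−, so +1.
(a,b)_23: α=2, u≡9; β=1, v≡15 (mod 23); (9|23)=+1, (15|23)=-1; sign (−1)^0·+1^1·-1^2 = +1.
(a,b)_2: α=7, β=3; u≡7, v≡3 (mod 8); ε(u)ε(v)=1·1, αω(v)=7·1, βω(u)=3·0; sum ≡ 0  ⇒  +1.
(a,b)_11: α=2, u≡7; β=0, v≡9 (mod 11); (7|11)=-1, (9|11)=+1; sign (−1)^0·-1^0·+1^2 = +1.
(a,b)_13: α=2, u≡4; β=2, v≡9 (mod 13); (4|13)=+1, (9|13)=+1; sign (−1)^0·+1^2·+1^2 = +1.
(a,b)_31: α=3, u≡20; β=1, v≡5 (mod 31); (20|31)=+1, (5|31)=+1; sign (−1)^1·+1^1·+1^3 = -1.
(a,b)_7: α=4, u≡6; β=3, v≡5 (mod 7); (6|7)=-1, (5|7)=-1; sign (−1)^0·-1^3·-1^4 = -1.
(a,b)_5: α=0, u≡2; β=2, v≡3 (mod 5); (2|5)=-1, (3|5)=-1; sign (−1)^0·-1^2·-1^0 = +1.
(a,b)_19: α=2, u≡1; β=1, v≡2 (mod 19); (1|19)=+1, (2|19)=-1; sign (−1)^0·+1^1·-1^2 = +1.
Ram(62, -189658) = {7, 31}; no ℚ_7-point on the conic.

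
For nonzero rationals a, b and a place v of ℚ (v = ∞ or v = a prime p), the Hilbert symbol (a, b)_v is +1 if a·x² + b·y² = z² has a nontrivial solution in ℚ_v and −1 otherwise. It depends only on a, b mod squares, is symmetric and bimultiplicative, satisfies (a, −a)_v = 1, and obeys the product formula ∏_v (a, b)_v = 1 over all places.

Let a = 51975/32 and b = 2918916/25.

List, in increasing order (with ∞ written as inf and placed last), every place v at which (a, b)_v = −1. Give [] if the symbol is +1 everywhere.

Mod squares: a ≡ 462, b ≡ 1001. Check v ∈ {∞, 2, 3, 5, 7, 11, 13}.
v=5: a=5^2·(≡2), b=5^-2·(≡1) mod 5; (2|5)=-1, (1|5)=+1; (−1)^{2·-2·2}·(-1)^-2·(+1)^2 = +1.
v=7: a=7^1·(≡3), b=7^1·(≡3) mod 7; (3|7)=-1, (3|7)=-1; (−1)^{1·1·3}·(-1)^1·(-1)^1 = -1.
v=13: a=13^0·(≡11), b=13^1·(≡4) mod 13; (11|13)=-1, (4|13)=+1; (−1)^{0·1·6}·(-1)^1·(+1)^0 = -1.
v=2: v_2(a)=-5, v_2(b)=2; units ≡ 7, 1 (mod 8); ε·ε+αω+βω = 1·0+-5·0+2·0 ≡ 0  ⇒  (a,b)_2 = +1.
v=11: a=11^1·(≡5), b=11^1·(≡1) mod 11; (5|11)=+1, (1|11)=+1; (−1)^{1·1·5}·(+1)^1·(+1)^1 = -1.
v=∞: 462 > 0 and 1001 > 0  ⇒  (a,b)_∞ = +1.
v=3: a=3^3·(≡1), b=3^6·(≡2) mod 3; (1|3)=+1, (2|3)=-1; (−1)^{3·6·1}·(+1)^6·(-1)^3 = -1.
(462, 1001 / ℚ) ramifies at {3, 7, 11, 13}: a division algebra.

[3, 7, 11, 13]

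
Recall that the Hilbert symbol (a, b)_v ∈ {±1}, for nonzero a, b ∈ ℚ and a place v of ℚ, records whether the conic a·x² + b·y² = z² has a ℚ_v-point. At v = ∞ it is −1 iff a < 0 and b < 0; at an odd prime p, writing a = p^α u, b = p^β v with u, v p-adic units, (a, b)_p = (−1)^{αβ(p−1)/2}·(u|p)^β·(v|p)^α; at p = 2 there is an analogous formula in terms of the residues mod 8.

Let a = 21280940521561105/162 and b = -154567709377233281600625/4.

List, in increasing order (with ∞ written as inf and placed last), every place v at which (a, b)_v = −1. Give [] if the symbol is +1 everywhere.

(a, b) ≡ (22610, -124729) mod (ℚ^×)²; places V = {2, 3, 5, 7, 11, 17, 19, 23, 29, ∞}.
(a,b)_11: α=4, u≡4; β=3, v≡10 (mod 11); (4|11)=+1, (10|11)=-1; sign (−1)^0·+1^3·-1^4 = +1.
(a,b)_7: α=1, u≡6; β=2, v≡2 (mod 7); (6|7)=-1, (2|7)=+1; sign (−1)^0·-1^2·+1^1 = +1.
(a,b)_5: α=1, u≡3; β=4, v≡1 (mod 5); (3|5)=-1, (1|5)=+1; sign (−1)^0·-1^4·+1^1 = +1.
(a,b)_2: α=-1, β=-2; u≡1, v≡7 (mod 8); ε(u)ε(v)=0·1, αω(v)=-1·0, βω(u)=-2·0; sum ≡ 0  ⇒  +1.
(a,b)_17: α=3, u≡1; β=5, v≡3 (mod 17); (1|17)=+1, (3|17)=-1; sign (−1)^0·+1^5·-1^3 = -1.
(a,b)_23: α=2, u≡6; β=3, v≡14 (mod 23); (6|23)=+1, (14|23)=-1; sign (−1)^0·+1^3·-1^2 = +1.
(a,b)_3: α=-4, u≡2; β=2, v≡2 (mod 3); (2|3)=-1, (2|3)=-1; sign (−1)^0·-1^2·-1^-4 = +1.
(a,b)_19: α=1, u≡3; β=0, v≡1 (mod 19); (3|19)=-1, (1|19)=+1; sign (−1)^0·-1^0·+1^1 = +1.
(a,b)_29: α=2, u≡2; β=3, v≡9 (mod 29); (2|29)=-1, (9|29)=+1; sign (−1)^0·-1^3·+1^2 = -1.
(a,b)_∞: sgn(22610)=+, sgn(-124729)=−, so +1.
(22610, -124729 / ℚ) ramifies at {17, 29}: a division algebra.

[17, 29]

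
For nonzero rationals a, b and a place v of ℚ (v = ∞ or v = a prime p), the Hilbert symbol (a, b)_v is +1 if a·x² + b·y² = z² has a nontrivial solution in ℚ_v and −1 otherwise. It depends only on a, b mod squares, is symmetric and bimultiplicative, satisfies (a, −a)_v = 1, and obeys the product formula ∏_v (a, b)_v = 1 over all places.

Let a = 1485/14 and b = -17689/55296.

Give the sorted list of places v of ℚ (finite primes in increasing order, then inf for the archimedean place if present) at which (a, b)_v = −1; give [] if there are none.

[]

(a, b) ≡ (2310, -6) mod (ℚ^×)²; places V = {2, 3, 5, 7, 11, 19, ∞}.
(a,b)_19: α=0, u≡7; β=2, v≡14 (mod 19); (7|19)=+1, (14|19)=-1; sign (−1)^0·+1^2·-1^0 = +1.
(a,b)_11: α=1, u≡1; β=0, v≡1 (mod 11); (1|11)=+1, (1|11)=+1; sign (−1)^0·+1^0·+1^1 = +1.
(a,b)_5: α=1, u≡3; β=0, v≡1 (mod 5); (3|5)=-1, (1|5)=+1; sign (−1)^0·-1^0·+1^1 = +1.
(a,b)_3: α=3, u≡2; β=-3, v≡1 (mod 3); (2|3)=-1, (1|3)=+1; sign (−1)^1·-1^-3·+1^3 = +1.
(a,b)_∞: sgn(2310)=+, sgn(-6)=−, so +1.
(a,b)_2: α=-1, β=-11; u≡3, v≡5 (mod 8); ε(u)ε(v)=1·0, αω(v)=-1·1, βω(u)=-11·1; sum ≡ 0  ⇒  +1.
(a,b)_7: α=-1, u≡4; β=2, v≡1 (mod 7); (4|7)=+1, (1|7)=+1; sign (−1)^0·+1^2·+1^-1 = +1.
Every local symbol is +1, so the conic 2310·x² + -6·y² = z² has ℚ_v-points for all v and hence a ℚ-point; (a, b / ℚ) ≅ M_2(ℚ).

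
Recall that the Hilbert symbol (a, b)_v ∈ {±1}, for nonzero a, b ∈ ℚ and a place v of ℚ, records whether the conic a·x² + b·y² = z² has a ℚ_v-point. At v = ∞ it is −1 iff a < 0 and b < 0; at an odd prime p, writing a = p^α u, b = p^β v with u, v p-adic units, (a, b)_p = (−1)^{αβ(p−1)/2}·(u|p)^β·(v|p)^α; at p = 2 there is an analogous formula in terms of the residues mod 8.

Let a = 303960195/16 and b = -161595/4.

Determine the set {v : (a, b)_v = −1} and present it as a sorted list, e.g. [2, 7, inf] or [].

Mod squares: a ≡ 1155, b ≡ -1995. Check v ∈ {∞, 2, 3, 5, 7, 11, 19}.
v=3: a=3^7·(≡1), b=3^5·(≡1) mod 3; (1|3)=+1, (1|3)=+1; (−1)^{7·5·1}·(+1)^5·(+1)^7 = -1.
v=11: a=11^1·(≡6), b=11^0·(≡7) mod 11; (6|11)=-1, (7|11)=-1; (−1)^{1·0·5}·(-1)^0·(-1)^1 = -1.
v=19: a=19^2·(≡3), b=19^1·(≡16) mod 19; (3|19)=-1, (16|19)=+1; (−1)^{2·1·9}·(-1)^1·(+1)^2 = -1.
v=5: a=5^1·(≡4), b=5^1·(≡4) mod 5; (4|5)=+1, (4|5)=+1; (−1)^{1·1·2}·(+1)^1·(+1)^1 = +1.
v=2: v_2(a)=-4, v_2(b)=-2; units ≡ 3, 5 (mod 8); ε·ε+αω+βω = 1·0+-4·1+-2·1 ≡ 0  ⇒  (a,b)_2 = +1.
v=7: a=7^1·(≡1), b=7^1·(≡2) mod 7; (1|7)=+1, (2|7)=+1; (−1)^{1·1·3}·(+1)^1·(+1)^1 = -1.
v=∞: 1155 > 0 and -1995 < 0  ⇒  (a,b)_∞ = +1.
Ram(1155, -1995) = {3, 7, 11, 19}; no ℚ_3-point on the conic.

[3, 7, 11, 19]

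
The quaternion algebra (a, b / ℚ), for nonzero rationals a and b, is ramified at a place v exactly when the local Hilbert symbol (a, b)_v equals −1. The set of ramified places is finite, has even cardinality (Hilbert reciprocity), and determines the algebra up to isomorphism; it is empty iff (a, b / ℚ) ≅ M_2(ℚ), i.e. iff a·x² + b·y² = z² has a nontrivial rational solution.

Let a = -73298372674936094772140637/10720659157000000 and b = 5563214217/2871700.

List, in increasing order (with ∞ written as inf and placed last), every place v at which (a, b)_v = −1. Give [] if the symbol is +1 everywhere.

Mod squares: a ≡ -481, b ≡ 13949. Check v ∈ {∞, 2, 3, 5, 11, 13, 23, 29, 37, 47}.
v=47: a=47^-4·(≡24), b=47^-2·(≡9) mod 47; (24|47)=+1, (9|47)=+1; (−1)^{-4·-2·23}·(+1)^-2·(+1)^-4 = +1.
v=∞: -481 < 0 and 13949 > 0  ⇒  (a,b)_∞ = +1.
v=11: a=11^6·(≡5), b=11^2·(≡5) mod 11; (5|11)=+1, (5|11)=+1; (−1)^{6·2·5}·(+1)^2·(+1)^6 = +1.
v=37: a=37^3·(≡15), b=37^1·(≡1) mod 37; (15|37)=-1, (1|37)=+1; (−1)^{3·1·18}·(-1)^1·(+1)^3 = -1.
v=2: v_2(a)=-6, v_2(b)=-2; units ≡ 7, 5 (mod 8); ε·ε+αω+βω = 1·0+-6·1+-2·0 ≡ 0  ⇒  (a,b)_2 = +1.
v=23: a=23^6·(≡18), b=23^2·(≡21) mod 23; (18|23)=+1, (21|23)=-1; (−1)^{6·2·11}·(+1)^2·(-1)^6 = +1.
v=5: a=5^-6·(≡1), b=5^-2·(≡4) mod 5; (1|5)=+1, (4|5)=+1; (−1)^{-6·-2·2}·(+1)^-2·(+1)^-6 = +1.
v=29: a=29^2·(≡14), b=29^1·(≡15) mod 29; (14|29)=-1, (15|29)=-1; (−1)^{2·1·14}·(-1)^1·(-1)^2 = -1.
v=3: a=3^8·(≡2), b=3^4·(≡2) mod 3; (2|3)=-1, (2|3)=-1; (−1)^{8·4·1}·(-1)^4·(-1)^8 = +1.
v=13: a=13^-3·(≡2), b=13^-1·(≡7) mod 13; (2|13)=-1, (7|13)=-1; (−1)^{-3·-1·6}·(-1)^-1·(-1)^-3 = +1.
(-481, 13949 / ℚ) ramifies at {29, 37}: a division algebra.

[29, 37]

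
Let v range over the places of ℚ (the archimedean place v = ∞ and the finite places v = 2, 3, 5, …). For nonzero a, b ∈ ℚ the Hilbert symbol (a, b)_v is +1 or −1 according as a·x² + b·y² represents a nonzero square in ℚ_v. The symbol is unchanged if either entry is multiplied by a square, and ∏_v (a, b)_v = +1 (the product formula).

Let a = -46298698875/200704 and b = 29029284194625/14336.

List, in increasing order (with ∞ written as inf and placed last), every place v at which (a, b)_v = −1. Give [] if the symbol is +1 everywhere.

[2, 3, 5, 7, 17, 19]

Mod squares: a ≡ -20995, b ≡ 510510. Check v ∈ {∞, 2, 3, 5, 7, 11, 13, 17, 19}.
v=∞: -20995 < 0 and 510510 > 0  ⇒  (a,b)_∞ = +1.
v=2: v_2(a)=-12, v_2(b)=-11; units ≡ 5, 7 (mod 8); ε·ε+αω+βω = 0·1+-12·0+-11·1 ≡ 1  ⇒  (a,b)_2 = -1.
v=19: a=19^1·(≡7), b=19^2·(≡15) mod 19; (7|19)=+1, (15|19)=-1; (−1)^{1·2·9}·(+1)^2·(-1)^1 = -1.
v=5: a=5^3·(≡1), b=5^3·(≡2) mod 5; (1|5)=+1, (2|5)=-1; (−1)^{3·3·2}·(+1)^3·(-1)^3 = -1.
v=17: a=17^1·(≡6), b=17^1·(≡15) mod 17; (6|17)=-1, (15|17)=+1; (−1)^{1·1·8}·(-1)^1·(+1)^1 = -1.
v=11: a=11^2·(≡4), b=11^3·(≡9) mod 11; (4|11)=+1, (9|11)=+1; (−1)^{2·3·5}·(+1)^3·(+1)^2 = +1.
v=7: a=7^-2·(≡5), b=7^-1·(≡2) mod 7; (5|7)=-1, (2|7)=+1; (−1)^{-2·-1·3}·(-1)^-1·(+1)^-2 = -1.
v=13: a=13^1·(≡9), b=13^1·(≡12) mod 13; (9|13)=+1, (12|13)=+1; (−1)^{1·1·6}·(+1)^1·(+1)^1 = +1.
v=3: a=3^6·(≡2), b=3^7·(≡1) mod 3; (2|3)=-1, (1|3)=+1; (−1)^{6·7·1}·(-1)^7·(+1)^6 = -1.
(-20995, 510510 / ℚ) ramifies at {2, 3, 5, 7, 17, 19}: a division algebra.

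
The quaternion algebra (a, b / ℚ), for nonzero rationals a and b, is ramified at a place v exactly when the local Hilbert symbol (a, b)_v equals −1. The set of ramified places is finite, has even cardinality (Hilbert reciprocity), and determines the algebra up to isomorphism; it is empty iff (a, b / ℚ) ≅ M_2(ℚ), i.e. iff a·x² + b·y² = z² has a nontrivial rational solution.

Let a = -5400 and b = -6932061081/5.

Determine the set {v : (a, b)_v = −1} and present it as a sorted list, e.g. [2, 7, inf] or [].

[2, inf]

(a, b) ≡ (-6, -5) mod (ℚ^×)²; places V = {2, 3, 5, 11, 29, ∞}.
(a,b)_2: α=3, β=0; u≡5, v≡3 (mod 8); ε(u)ε(v)=0·1, αω(v)=3·1, βω(u)=0·1; sum ≡ 1  ⇒  -1.
(a,b)_11: α=0, u≡1; β=2, v≡2 (mod 11); (1|11)=+1, (2|11)=-1; sign (−1)^0·+1^2·-1^0 = +1.
(a,b)_5: α=2, u≡4; β=-1, v≡4 (mod 5); (4|5)=+1, (4|5)=+1; sign (−1)^0·+1^-1·+1^2 = +1.
(a,b)_29: α=0, u≡23; β=4, v≡6 (mod 29); (23|29)=+1, (6|29)=+1; sign (−1)^0·+1^4·+1^0 = +1.
(a,b)_3: α=3, u≡1; β=4, v≡1 (mod 3); (1|3)=+1, (1|3)=+1; sign (−1)^0·+1^4·+1^3 = +1.
(a,b)_∞: sgn(-6)=−, sgn(-5)=−, so -1.
Ram(-6, -5) = {2, ∞}; no ℚ_2-point on the conic.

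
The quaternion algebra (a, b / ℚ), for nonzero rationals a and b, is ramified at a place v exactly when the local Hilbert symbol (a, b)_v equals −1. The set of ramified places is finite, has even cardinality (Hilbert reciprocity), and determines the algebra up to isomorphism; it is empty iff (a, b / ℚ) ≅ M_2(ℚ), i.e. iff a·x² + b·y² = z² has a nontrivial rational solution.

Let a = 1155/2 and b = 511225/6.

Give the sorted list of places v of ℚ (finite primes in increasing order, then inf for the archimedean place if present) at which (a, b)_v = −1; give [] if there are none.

[2, 3, 7, 11]

(a, b) ≡ (2310, 6) mod (ℚ^×)²; places V = {2, 3, 5, 7, 11, 13, ∞}.
(a,b)_7: α=1, u≡2; β=0, v≡6 (mod 7); (2|7)=+1, (6|7)=-1; sign (−1)^0·+1^0·-1^1 = -1.
(a,b)_13: α=0, u≡12; β=2, v≡8 (mod 13); (12|13)=+1, (8|13)=-1; sign (−1)^0·+1^2·-1^0 = +1.
(a,b)_3: α=1, u≡2; β=-1, v≡2 (mod 3); (2|3)=-1, (2|3)=-1; sign (−1)^1·-1^-1·-1^1 = -1.
(a,b)_5: α=1, u≡3; β=2, v≡4 (mod 5); (3|5)=-1, (4|5)=+1; sign (−1)^0·-1^2·+1^1 = +1.
(a,b)_∞: sgn(2310)=+, sgn(6)=+, so +1.
(a,b)_2: α=-1, β=-1; u≡3, v≡3 (mod 8); ε(u)ε(v)=1·1, αω(v)=-1·1, βω(u)=-1·1; sum ≡ 1  ⇒  -1.
(a,b)_11: α=1, u≡3; β=2, v≡2 (mod 11); (3|11)=+1, (2|11)=-1; sign (−1)^0·+1^2·-1^1 = -1.
(2310, 6 / ℚ) ramifies at {2, 3, 7, 11}: a division algebra.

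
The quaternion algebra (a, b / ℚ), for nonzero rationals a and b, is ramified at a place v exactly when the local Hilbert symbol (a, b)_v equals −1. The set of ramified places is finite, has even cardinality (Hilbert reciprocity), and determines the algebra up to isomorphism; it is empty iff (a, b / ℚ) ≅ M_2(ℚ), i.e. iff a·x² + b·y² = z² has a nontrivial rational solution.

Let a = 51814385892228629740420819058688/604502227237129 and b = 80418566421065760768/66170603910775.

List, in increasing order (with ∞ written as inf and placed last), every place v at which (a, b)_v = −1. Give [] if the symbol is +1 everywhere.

(a, b) ≡ (46483, 72907102) mod (ℚ^×)²; places V = {2, 3, 5, 7, 13, 19, 23, 29, 31, 41, 43, 47, ∞}.
(a,b)_47: α=3, u≡6; β=2, v≡38 (mod 47); (6|47)=+1, (38|47)=-1; sign (−1)^0·+1^2·-1^3 = -1.
(a,b)_31: α=-2, u≡14; β=-1, v≡22 (mod 31); (14|31)=+1, (22|31)=-1; sign (−1)^0·+1^-1·-1^-2 = +1.
(a,b)_23: α=1, u≡7; β=1, v≡17 (mod 23); (7|23)=-1, (17|23)=-1; sign (−1)^1·-1^1·-1^1 = -1.
(a,b)_2: α=20, β=19; u≡3, v≡7 (mod 8); ε(u)ε(v)=1·1, αω(v)=20·0, βω(u)=19·1; sum ≡ 0  ⇒  +1.
(a,b)_7: α=8, u≡6; β=-2, v≡1 (mod 7); (6|7)=-1, (1|7)=+1; sign (−1)^0·-1^-2·+1^8 = +1.
(a,b)_3: α=10, u≡1; β=10, v≡1 (mod 3); (1|3)=+1, (1|3)=+1; sign (−1)^0·+1^10·+1^10 = +1.
(a,b)_∞: sgn(46483)=+, sgn(72907102)=+, so +1.
(a,b)_19: α=-4, u≡7; β=-2, v≡5 (mod 19); (7|19)=+1, (5|19)=+1; sign (−1)^0·+1^-2·+1^-4 = +1.
(a,b)_5: α=0, u≡2; β=-2, v≡3 (mod 5); (2|5)=-1, (3|5)=-1; sign (−1)^0·-1^-2·-1^0 = +1.
(a,b)_43: α=1, u≡10; β=1, v≡23 (mod 43); (10|43)=+1, (23|43)=+1; sign (−1)^1·+1^1·+1^1 = -1.
(a,b)_13: α=-6, u≡5; β=-6, v≡7 (mod 13); (5|13)=-1, (7|13)=-1; sign (−1)^0·-1^-6·-1^-6 = +1.
(a,b)_29: α=2, u≡25; β=1, v≡23 (mod 29); (25|29)=+1, (23|29)=+1; sign (−1)^0·+1^1·+1^2 = +1.
(a,b)_41: α=2, u≡30; β=1, v≡6 (mod 41); (30|41)=-1, (6|41)=-1; sign (−1)^0·-1^1·-1^2 = -1.
|Ram(46483, 72907102)| = 4, even; anisotropic at {23, 41, 43, 47}.

[23, 41, 43, 47]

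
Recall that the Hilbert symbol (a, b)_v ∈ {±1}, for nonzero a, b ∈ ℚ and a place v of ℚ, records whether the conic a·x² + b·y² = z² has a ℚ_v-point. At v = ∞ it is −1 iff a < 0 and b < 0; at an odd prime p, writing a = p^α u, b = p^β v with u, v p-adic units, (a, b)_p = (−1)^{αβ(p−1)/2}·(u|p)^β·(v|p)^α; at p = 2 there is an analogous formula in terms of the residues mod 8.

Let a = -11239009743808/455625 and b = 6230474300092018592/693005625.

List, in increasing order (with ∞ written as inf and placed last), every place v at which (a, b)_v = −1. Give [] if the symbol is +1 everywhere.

Mod squares: a ≡ -7, b ≡ 2618. Check v ∈ {∞, 2, 3, 5, 7, 11, 13, 17}.
v=∞: -7 < 0 and 2618 > 0  ⇒  (a,b)_∞ = +1.
v=7: a=7^3·(≡6), b=7^5·(≡6) mod 7; (6|7)=-1, (6|7)=-1; (−1)^{3·5·3}·(-1)^5·(-1)^3 = -1.
v=13: a=13^0·(≡11), b=13^-2·(≡2) mod 13; (11|13)=-1, (2|13)=-1; (−1)^{0·-2·6}·(-1)^-2·(-1)^0 = +1.
v=3: a=3^-6·(≡2), b=3^-8·(≡2) mod 3; (2|3)=-1, (2|3)=-1; (−1)^{-6·-8·1}·(-1)^-8·(-1)^-6 = +1.
v=17: a=17^2·(≡12), b=17^3·(≡16) mod 17; (12|17)=-1, (16|17)=+1; (−1)^{2·3·8}·(-1)^3·(+1)^2 = -1.
v=2: v_2(a)=6, v_2(b)=5; units ≡ 1, 5 (mod 8); ε·ε+αω+βω = 0·0+6·1+5·0 ≡ 0  ⇒  (a,b)_2 = +1.
v=11: a=11^6·(≡9), b=11^9·(≡10) mod 11; (9|11)=+1, (10|11)=-1; (−1)^{6·9·5}·(+1)^9·(-1)^6 = +1.
v=5: a=5^-4·(≡3), b=5^-4·(≡3) mod 5; (3|5)=-1, (3|5)=-1; (−1)^{-4·-4·2}·(-1)^-4·(-1)^-4 = +1.
Ram(-7, 2618) = {7, 17}; no ℚ_7-point on the conic.

[7, 17]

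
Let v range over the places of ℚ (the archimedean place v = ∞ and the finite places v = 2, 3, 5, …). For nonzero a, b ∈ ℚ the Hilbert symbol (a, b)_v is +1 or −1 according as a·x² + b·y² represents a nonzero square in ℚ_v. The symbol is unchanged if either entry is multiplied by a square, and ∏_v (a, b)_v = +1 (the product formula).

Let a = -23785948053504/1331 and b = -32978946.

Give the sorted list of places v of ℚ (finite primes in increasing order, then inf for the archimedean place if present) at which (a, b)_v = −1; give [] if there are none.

Mod squares: a ≡ -46189, b ≡ -114114. Check v ∈ {∞, 2, 3, 7, 11, 13, 17, 19}.
v=∞: -46189 < 0 and -114114 < 0  ⇒  (a,b)_∞ = -1.
v=2: v_2(a)=18, v_2(b)=1; units ≡ 3, 7 (mod 8); ε·ε+αω+βω = 1·1+18·0+1·1 ≡ 0  ⇒  (a,b)_2 = +1.
v=19: a=19^1·(≡4), b=19^1·(≡11) mod 19; (4|19)=+1, (11|19)=+1; (−1)^{1·1·9}·(+1)^1·(+1)^1 = -1.
v=11: a=11^-3·(≡1), b=11^1·(≡8) mod 11; (1|11)=+1, (8|11)=-1; (−1)^{-3·1·5}·(+1)^1·(-1)^-3 = +1.
v=7: a=7^4·(≡2), b=7^1·(≡2) mod 7; (2|7)=+1, (2|7)=+1; (−1)^{4·1·3}·(+1)^1·(+1)^4 = +1.
v=17: a=17^1·(≡6), b=17^2·(≡7) mod 17; (6|17)=-1, (7|17)=-1; (−1)^{1·2·8}·(-1)^2·(-1)^1 = -1.
v=13: a=13^1·(≡4), b=13^1·(≡4) mod 13; (4|13)=+1, (4|13)=+1; (−1)^{1·1·6}·(+1)^1·(+1)^1 = +1.
v=3: a=3^2·(≡2), b=3^1·(≡2) mod 3; (2|3)=-1, (2|3)=-1; (−1)^{2·1·1}·(-1)^1·(-1)^2 = -1.
Ram(-46189, -114114) = {3, 17, 19, ∞}; no ℚ_3-point on the conic.

[3, 17, 19, inf]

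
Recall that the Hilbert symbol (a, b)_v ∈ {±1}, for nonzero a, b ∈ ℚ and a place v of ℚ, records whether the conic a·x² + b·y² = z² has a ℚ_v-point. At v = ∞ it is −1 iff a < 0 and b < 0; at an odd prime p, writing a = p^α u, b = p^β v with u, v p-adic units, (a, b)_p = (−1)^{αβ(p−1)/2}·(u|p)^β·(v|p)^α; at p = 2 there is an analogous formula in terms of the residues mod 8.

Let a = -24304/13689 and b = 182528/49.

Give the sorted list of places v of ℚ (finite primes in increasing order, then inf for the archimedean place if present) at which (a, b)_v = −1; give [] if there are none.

Mod squares: a ≡ -31, b ≡ 713. Check v ∈ {∞, 2, 3, 7, 13, 23, 31}.
v=31: a=31^1·(≡15), b=31^1·(≡24) mod 31; (15|31)=-1, (24|31)=-1; (−1)^{1·1·15}·(-1)^1·(-1)^1 = -1.
v=13: a=13^-2·(≡2), b=13^0·(≡6) mod 13; (2|13)=-1, (6|13)=-1; (−1)^{-2·0·6}·(-1)^0·(-1)^-2 = +1.
v=∞: -31 < 0 and 713 > 0  ⇒  (a,b)_∞ = +1.
v=7: a=7^2·(≡2), b=7^-2·(≡3) mod 7; (2|7)=+1, (3|7)=-1; (−1)^{2·-2·3}·(+1)^-2·(-1)^2 = +1.
v=23: a=23^0·(≡19), b=23^1·(≡8) mod 23; (19|23)=-1, (8|23)=+1; (−1)^{0·1·11}·(-1)^1·(+1)^0 = -1.
v=3: a=3^-4·(≡2), b=3^0·(≡2) mod 3; (2|3)=-1, (2|3)=-1; (−1)^{-4·0·1}·(-1)^0·(-1)^-4 = +1.
v=2: v_2(a)=4, v_2(b)=8; units ≡ 1, 1 (mod 8); ε·ε+αω+βω = 0·0+4·0+8·0 ≡ 0  ⇒  (a,b)_2 = +1.
Ram(-31, 713) = {23, 31}; no ℚ_23-point on the conic.

[23, 31]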